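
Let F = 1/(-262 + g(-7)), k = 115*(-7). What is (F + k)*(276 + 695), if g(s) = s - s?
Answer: -204794581/262 ≈ -7.8166e+5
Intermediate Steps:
g(s) = 0
k = -805
F = -1/262 (F = 1/(-262 + 0) = 1/(-262) = -1/262 ≈ -0.0038168)
(F + k)*(276 + 695) = (-1/262 - 805)*(276 + 695) = -210911/262*971 = -204794581/262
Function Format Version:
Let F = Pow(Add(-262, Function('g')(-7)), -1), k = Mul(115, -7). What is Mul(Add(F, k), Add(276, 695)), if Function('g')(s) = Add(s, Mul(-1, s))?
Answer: Rational(-204794581, 262) ≈ -7.8166e+5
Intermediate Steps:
Function('g')(s) = 0
k = -805
F = Rational(-1, 262) (F = Pow(Add(-262, 0), -1) = Pow(-262, -1) = Rational(-1, 262) ≈ -0.0038168)
Mul(Add(F, k), Add(276, 695)) = Mul(Add(Rational(-1, 262), -805), Add(276, 695)) = Mul(Rational(-210911, 262), 971) = Rational(-204794581, 262)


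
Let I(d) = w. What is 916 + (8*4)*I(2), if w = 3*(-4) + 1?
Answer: 564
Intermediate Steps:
w = -11 (w = -12 + 1 = -11)
I(d) = -11
916 + (8*4)*I(2) = 916 + (8*4)*(-11) = 916 + 32*(-11) = 916 - 352 = 564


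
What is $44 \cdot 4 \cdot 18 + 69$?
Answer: $3237$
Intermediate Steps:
$44 \cdot 4 \cdot 18 + 69 = 44 \cdot 72 + 69 = 3168 + 69 = 3237$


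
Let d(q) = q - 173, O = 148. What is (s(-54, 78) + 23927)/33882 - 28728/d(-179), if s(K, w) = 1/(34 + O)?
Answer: 2791949393/33915882 ≈ 82.320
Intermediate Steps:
s(K, w) = 1/182 (s(K, w) = 1/(34 + 148) = 1/182)
d(q) = -173 + q
(s(-54, 78) + 23927)/33882 - 28728/d(-179) = (1/182 + 23927)/33882 - 28728/(-173 - 179) = (4354715/182)*(1/33882) - 28728/(-352) = 4354715/6166524 - 28728*(-1/352) = 4354715/6166524 + 3591/44 = 2791949393/33915882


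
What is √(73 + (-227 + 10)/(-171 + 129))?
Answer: √2814/6 ≈ 8.8412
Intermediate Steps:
√(73 + (-227 + 10)/(-171 + 129)) = √(73 - 217/(-42)) = √(73 - 217*(-1/42)) = √(73 + 31/6) = √(469/6) = √2814/6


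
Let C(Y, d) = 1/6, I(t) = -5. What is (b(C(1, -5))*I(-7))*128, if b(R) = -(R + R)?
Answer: 640/3 ≈ 213.33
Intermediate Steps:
C(Y, d) = ⅙
b(R) = -2*R
(b(C(1, -5))*I(-7))*128 = (-2*⅙*(-5))*128 = -⅓*(-5)*128 = (5/3)*128 = 640/3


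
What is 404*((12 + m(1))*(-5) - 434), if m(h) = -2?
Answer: -195536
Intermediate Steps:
404*((12 + m(1))*(-5) - 434) = 404*((12 - 2)*(-5) - 434) = 404*(10*(-5) - 434) = 404*(-50 - 434) = 404*(-484) = -195536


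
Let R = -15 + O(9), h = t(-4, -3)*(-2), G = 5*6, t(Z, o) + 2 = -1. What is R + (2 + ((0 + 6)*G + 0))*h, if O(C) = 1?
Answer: 1078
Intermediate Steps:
t(Z, o) = -3 (t(Z, o) = -2 - 1 = -3)
G = 30
h = 6 (h = -3*(-2) = 6)
R = -14 (R = -15 + 1 = -14)
R + (2 + ((0 + 6)*G + 0))*h = -14 + (2 + ((0 + 6)*30 + 0))*6 = -14 + (2 + (6*30 + 0))*6 = -14 + (2 + (180 + 0))*6 = -14 + (2 + 180)*6 = -14 + 182*6 = -14 + 1092 = 1078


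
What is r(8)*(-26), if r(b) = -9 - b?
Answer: 442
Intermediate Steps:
r(8)*(-26) = (-9 - 1*8)*(-26) = (-9 - 8)*(-26) = -17*(-26) = 442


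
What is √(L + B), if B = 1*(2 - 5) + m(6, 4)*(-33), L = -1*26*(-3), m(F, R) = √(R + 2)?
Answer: √(75 - 33*√6) ≈ 2.4152*I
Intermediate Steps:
m(F, R) = √(2 + R)
L = 78 (L = -26*(-3) = 78)
B = -3 - 33*√6 (B = 1*(2 - 5) + √(2 + 4)*(-33) = 1*(-3) + √6*(-33) = -3 - 33*√6 ≈ -83.833)
√(L + B) = √(78 + (-3 - 33*√6)) = √(75 - 33*√6)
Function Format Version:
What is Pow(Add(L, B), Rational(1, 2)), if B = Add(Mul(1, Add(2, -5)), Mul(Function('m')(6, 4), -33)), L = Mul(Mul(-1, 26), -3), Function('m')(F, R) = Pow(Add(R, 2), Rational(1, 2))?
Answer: Pow(Add(75, Mul(-33, Pow(6, Rational(1, 2)))), Rational(1, 2)) ≈ Mul(2.4152, I)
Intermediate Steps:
Function('m')(F, R) = Pow(Add(2, R), Rational(1, 2))
L = 78 (L = Mul(-26, -3) = 78)
B = Add(-3, Mul(-33, Pow(6, Rational(1, 2)))) (B = Add(Mul(1, Add(2, -5)), Mul(Pow(Add(2, 4), Rational(1, 2)), -33)) = Add(Mul(1, -3), Mul(Pow(6, Rational(1, 2)), -33)) = Add(-3, Mul(-33, Pow(6, Rational(1, 2)))) ≈ -83.833)
Pow(Add(L, B), Rational(1, 2)) = Pow(Add(78, Add(-3, Mul(-33, Pow(6, Rational(1, 2))))), Rational(1, 2)) = Pow(Add(75, Mul(-33, Pow(6, Rational(1, 2)))), Rational(1, 2))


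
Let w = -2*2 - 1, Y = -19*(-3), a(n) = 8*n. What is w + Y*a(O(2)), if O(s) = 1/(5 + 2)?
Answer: 421/7 ≈ 60.143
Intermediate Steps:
O(s) = ⅐ (O(s) = 1/7 = ⅐)
Y = 57
w = -5 (w = -4 - 1 = -5)
w + Y*a(O(2)) = -5 + 57*(8*(⅐)) = -5 + 57*(8/7) = -5 + 456/7 = 421/7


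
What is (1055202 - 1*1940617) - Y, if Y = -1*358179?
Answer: -527236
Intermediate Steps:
Y = -358179
(1055202 - 1*1940617) - Y = (1055202 - 1*1940617) - 1*(-358179) = (1055202 - 1940617) + 358179 = -885415 + 358179 = -527236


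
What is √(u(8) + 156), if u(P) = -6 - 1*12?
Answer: √138 ≈ 11.747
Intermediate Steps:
u(P) = -18 (u(P) = -6 - 12 = -18)
√(u(8) + 156) = √(-18 + 156) = √138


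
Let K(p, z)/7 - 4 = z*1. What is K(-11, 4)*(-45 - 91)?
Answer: -7616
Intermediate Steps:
K(p, z) = 28 + 7*z (K(p, z) = 28 + 7*(z*1) = 28 + 7*z)
K(-11, 4)*(-45 - 91) = (28 + 7*4)*(-45 - 91) = (28 + 28)*(-136) = 56*(-136) = -7616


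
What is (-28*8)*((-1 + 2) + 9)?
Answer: -2240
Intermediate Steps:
(-28*8)*((-1 + 2) + 9) = -224*(1 + 9) = -224*10 = -2240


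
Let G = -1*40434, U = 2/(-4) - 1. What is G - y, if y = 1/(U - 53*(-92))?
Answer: -394191068/9749 ≈ -40434.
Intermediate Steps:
U = -3/2 (U = -¼*2 - 1 = -½ - 1 = -3/2 ≈ -1.5000)
y = 2/9749 (y = 1/(-3/2 - 53*(-92)) = 1/(-3/2 + 4876) = 1/(9749/2) = 2/9749 ≈ 0.00020515)
G = -40434
G - y = -40434 - 1*2/9749 = -40434 - 2/9749 = -394191068/9749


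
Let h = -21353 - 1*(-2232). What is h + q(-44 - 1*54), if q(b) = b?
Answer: -19219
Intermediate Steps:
h = -19121 (h = -21353 + 2232 = -19121)
h + q(-44 - 1*54) = -19121 + (-44 - 1*54) = -19121 + (-44 - 54) = -19121 - 98 = -19219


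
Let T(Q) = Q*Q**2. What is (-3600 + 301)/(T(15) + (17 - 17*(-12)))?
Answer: -3299/3596 ≈ -0.91741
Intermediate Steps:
T(Q) = Q**3
(-3600 + 301)/(T(15) + (17 - 17*(-12))) = (-3600 + 301)/(15**3 + (17 - 17*(-12))) = -3299/(3375 + (17 + 204)) = -3299/(3375 + 221) = -3299/3596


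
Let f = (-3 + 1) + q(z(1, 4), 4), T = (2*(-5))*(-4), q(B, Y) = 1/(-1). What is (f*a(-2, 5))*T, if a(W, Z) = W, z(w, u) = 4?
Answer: 240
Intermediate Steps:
q(B, Y) = -1
T = 40 (T = -10*(-4) = 40)
f = -3 (f = (-3 + 1) - 1 = -2 - 1 = -3)
(f*a(-2, 5))*T = -3*(-2)*40 = 6*40 = 240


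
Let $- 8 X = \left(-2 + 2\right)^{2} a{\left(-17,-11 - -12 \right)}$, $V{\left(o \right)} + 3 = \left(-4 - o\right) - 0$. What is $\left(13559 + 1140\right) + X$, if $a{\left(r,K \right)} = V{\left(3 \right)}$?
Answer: $14699$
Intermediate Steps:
$V{\left(o \right)} = -7 - o$ ($V{\left(o \right)} = -3 - \left(4 + o\right) = -7 - o$)
$a{\left(r,K \right)} = -10$ ($a{\left(r,K \right)} = -7 - 3 = -10$)
$X = 0$ ($X = - \frac{\left(-2 + 2\right)^{2} \left(-10\right)}{8} = - \frac{0^{2} \left(-10\right)}{8} = - \frac{0 \left(-10\right)}{8} = \left(- \frac{1}{8}\right) 0 = 0$)
$\left(13559 + 1140\right) + X = \left(13559 + 1140\right) + 0 = 14699 + 0 = 14699$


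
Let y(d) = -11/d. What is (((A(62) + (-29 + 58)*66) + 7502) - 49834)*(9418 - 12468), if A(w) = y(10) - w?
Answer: 123467355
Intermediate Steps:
A(w) = -11/10 - w
(((A(62) + (-29 + 58)*66) + 7502) - 49834)*(9418 - 12468) = ((((-11/10 - 1*62) + (-29 + 58)*66) + 7502) - 49834)*(9418 - 12468) = ((((-11/10 - 62) + 29*66) + 7502) - 49834)*(-3050) = (((-631/10 + 1914) + 7502) - 49834)*(-3050) = ((18509/10 + 7502) - 49834)*(-3050) = (93529/10 - 49834)*(-3050) = -404811/10*(-3050) = 123467355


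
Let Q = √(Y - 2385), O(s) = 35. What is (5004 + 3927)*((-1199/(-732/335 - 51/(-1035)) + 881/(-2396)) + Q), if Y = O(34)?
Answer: 592673398783401/118288124 + 44655*I*√94 ≈ 5.0104e+6 + 4.3295e+5*I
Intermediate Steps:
Y = 35
Q = 5*I*√94 (Q = √(35 - 2385) = √(-2350) = 5*I*√94 ≈ 48.477*I)
(5004 + 3927)*((-1199/(-732/335 - 51/(-1035)) + 881/(-2396)) + Q) = (5004 + 3927)*((-1199/(-732/335 - 51/(-1035)) + 881/(-2396)) + 5*I*√94) = 8931*((-1199/(-732*1/335 - 51*(-1/1035)) + 881*(-1/2396)) + 5*I*√94) = 8931*((-1199/(-732/335 + 17/345) - 881/2396) + 5*I*√94) = 8931*((-1199/(-49369/23115) - 881/2396) + 5*I*√94) = 8931*((-1199*(-23115/49369) - 881/2396) + 5*I*√94) = 8931*((27714885/49369 - 881/2396) + 5*I*√94) = 8931*(66361370371/118288124 + 5*I*√94) = 592673398783401/118288124 + 44655*I*√94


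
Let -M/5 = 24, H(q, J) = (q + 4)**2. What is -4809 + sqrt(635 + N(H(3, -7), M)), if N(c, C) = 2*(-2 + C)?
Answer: -4809 + sqrt(391) ≈ -4789.2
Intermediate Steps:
H(q, J) = (4 + q)**2
M = -120 (M = -5*24 = -120)
N(c, C) = -4 + 2*C
-4809 + sqrt(635 + N(H(3, -7), M)) = -4809 + sqrt(635 + (-4 + 2*(-120))) = -4809 + sqrt(635 + (-4 - 240)) = -4809 + sqrt(635 - 244) = -4809 + sqrt(391)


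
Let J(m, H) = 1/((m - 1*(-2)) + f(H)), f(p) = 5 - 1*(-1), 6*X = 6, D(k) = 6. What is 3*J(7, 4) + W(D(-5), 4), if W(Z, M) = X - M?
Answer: -14/5 ≈ -2.8000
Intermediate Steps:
X = 1 (X = (⅙)*6 = 1)
f(p) = 6 (f(p) = 5 + 1 = 6)
J(m, H) = 1/(8 + m) (J(m, H) = 1/((m - 1*(-2)) + 6) = 1/((m + 2) + 6) = 1/((2 + m) + 6) = 1/(8 + m))
W(Z, M) = 1 - M
3*J(7, 4) + W(D(-5), 4) = 3/(8 + 7) + (1 - 1*4) = 3/15 + (1 - 4) = 3*(1/15) - 3 = ⅕ - 3 = -14/5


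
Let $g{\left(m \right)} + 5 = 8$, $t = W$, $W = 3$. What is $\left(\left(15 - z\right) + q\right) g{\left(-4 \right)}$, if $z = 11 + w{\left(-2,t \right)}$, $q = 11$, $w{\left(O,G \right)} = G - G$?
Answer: $45$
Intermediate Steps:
$t = 3$
$w{\left(O,G \right)} = 0$
$g{\left(m \right)} = 3$ ($g{\left(m \right)} = -5 + 8 = 3$)
$z = 11$ ($z = 11 + 0 = 11$)
$\left(\left(15 - z\right) + q\right) g{\left(-4 \right)} = \left(\left(15 - 11\right) + 11\right) 3 = \left(4 + 11\right) 3 = 15 \cdot 3 = 45$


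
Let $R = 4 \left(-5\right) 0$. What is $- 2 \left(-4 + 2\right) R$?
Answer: $0$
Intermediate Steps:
$R = 0$ ($R = \left(-20\right) 0 = 0$)
$- 2 \left(-4 + 2\right) R = - 2 \left(-4 + 2\right) 0 = \left(-2\right) \left(-2\right) 0 = 4 \cdot 0 = 0$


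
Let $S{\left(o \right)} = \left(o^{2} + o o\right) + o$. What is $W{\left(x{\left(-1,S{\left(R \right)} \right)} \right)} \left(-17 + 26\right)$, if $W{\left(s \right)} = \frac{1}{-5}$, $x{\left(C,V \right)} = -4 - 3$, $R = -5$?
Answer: $- \frac{9}{5} \approx -1.8$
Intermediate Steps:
$S{\left(o \right)} = o + 2 o^{2}$ ($S{\left(o \right)} = \left(o^{2} + o^{2}\right) + o = 2 o^{2} + o = o + 2 o^{2}$)
$x{\left(C,V \right)} = -7$
$W{\left(s \right)} = - \frac{1}{5}$
$W{\left(x{\left(-1,S{\left(R \right)} \right)} \right)} \left(-17 + 26\right) = - \frac{-17 + 26}{5} = \left(- \frac{1}{5}\right) 9 = - \frac{9}{5}$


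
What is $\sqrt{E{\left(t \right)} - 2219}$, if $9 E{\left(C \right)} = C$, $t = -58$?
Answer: $\frac{i \sqrt{20029}}{3} \approx 47.175 i$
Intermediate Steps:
$E{\left(C \right)} = \frac{C}{9}$
$\sqrt{E{\left(t \right)} - 2219} = \sqrt{\frac{1}{9} \left(-58\right) - 2219} = \sqrt{- \frac{58}{9} - 2219} = \sqrt{- \frac{20029}{9}} = \frac{i \sqrt{20029}}{3}$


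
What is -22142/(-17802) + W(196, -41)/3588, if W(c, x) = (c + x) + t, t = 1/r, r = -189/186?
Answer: 12506761/9719892 ≈ 1.2867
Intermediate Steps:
r = -63/62 (r = -189*1/186 = -63/62 ≈ -1.0161)
t = -62/63 (t = 1/(-63/62) = -62/63 ≈ -0.98413)
W(c, x) = -62/63 + c + x (W(c, x) = (c + x) - 62/63 = -62/63 + c + x)
-22142/(-17802) + W(196, -41)/3588 = -22142/(-17802) + (-62/63 + 196 - 41)/3588 = -22142*(-1/17802) + (9703/63)*(1/3588) = 11071/8901 + 9703/226044 = 12506761/9719892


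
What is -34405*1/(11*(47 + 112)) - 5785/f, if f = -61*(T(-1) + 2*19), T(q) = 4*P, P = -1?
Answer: -61238005/3627426 ≈ -16.882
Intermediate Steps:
T(q) = -4 (T(q) = 4*(-1) = -4)
f = -2074 (f = -61*(-4 + 2*19) = -61*(-4 + 38) = -61*34 = -2074)
-34405*1/(11*(47 + 112)) - 5785/f = -34405*1/(11*(47 + 112)) - 5785/(-2074) = -34405/(159*11) - 5785*(-1/2074) = -34405/1749 + 5785/2074 = -61238005/3627426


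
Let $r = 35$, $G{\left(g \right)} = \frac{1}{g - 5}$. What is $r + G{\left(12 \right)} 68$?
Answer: $\frac{313}{7} \approx 44.714$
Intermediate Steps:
$G{\left(g \right)} = \frac{1}{-5 + g}$
$r + G{\left(12 \right)} 68 = 35 + \frac{1}{-5 + 12} \cdot 68 = 35 + \frac{1}{7} \cdot 68 = 35 + \frac{68}{7} = \frac{313}{7}$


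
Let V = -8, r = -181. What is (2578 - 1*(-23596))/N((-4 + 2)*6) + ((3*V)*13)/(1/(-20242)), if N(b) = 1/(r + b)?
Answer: 1263922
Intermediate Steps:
N(b) = 1/(-181 + b)
(2578 - 1*(-23596))/N((-4 + 2)*6) + ((3*V)*13)/(1/(-20242)) = (2578 - 1*(-23596))/(1/(-181 + (-4 + 2)*6)) + ((3*(-8))*13)/(1/(-20242)) = (2578 + 23596)/(1/(-181 - 2*6)) + (-24*13)/(-1/20242) = 26174/(1/(-181 - 12)) - 312*(-20242) = 26174/(1/(-193)) + 6315504 = 26174/(-1/193) + 6315504 = 26174*(-193) + 6315504 = -5051582 + 6315504 = 1263922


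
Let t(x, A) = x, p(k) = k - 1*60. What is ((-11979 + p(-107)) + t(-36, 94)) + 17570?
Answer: 5388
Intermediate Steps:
p(k) = -60 + k (p(k) = k - 60 = -60 + k)
((-11979 + p(-107)) + t(-36, 94)) + 17570 = ((-11979 + (-60 - 107)) - 36) + 17570 = ((-11979 - 167) - 36) + 17570 = (-12146 - 36) + 17570 = -12182 + 17570 = 5388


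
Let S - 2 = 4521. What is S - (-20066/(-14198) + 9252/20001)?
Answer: 213980432932/47329033 ≈ 4521.1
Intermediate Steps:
S = 4523 (S = 2 + 4521 = 4523)
S - (-20066/(-14198) + 9252/20001) = 4523 - (-20066/(-14198) + 9252/20001) = 4523 - (-20066*(-1/14198) + 9252*(1/20001)) = 4523 - (10033/7099 + 3084/6667) = 4523 - 1*88783327/47329033 = 4523 - 88783327/47329033 = 213980432932/47329033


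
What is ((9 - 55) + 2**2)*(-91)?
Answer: 3822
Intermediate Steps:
((9 - 55) + 2**2)*(-91) = (-46 + 4)*(-91) = -42*(-91) = 3822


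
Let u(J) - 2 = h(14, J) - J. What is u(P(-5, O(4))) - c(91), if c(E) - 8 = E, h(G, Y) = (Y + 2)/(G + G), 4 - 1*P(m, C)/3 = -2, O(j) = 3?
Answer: -800/7 ≈ -114.29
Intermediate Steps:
P(m, C) = 18 (P(m, C) = 12 - 3*(-2) = 12 + 6 = 18)
h(G, Y) = (2 + Y)/(2*G) (h(G, Y) = (2 + Y)/((2*G)) = (2 + Y)*(1/(2*G)) = (2 + Y)/(2*G))
u(J) = 29/14 - 27*J/28 (u(J) = 2 + ((½)*(2 + J)/14 - J) = 2 + ((½)*(1/14)*(2 + J) - J) = 2 + ((1/14 + J/28) - J) = 2 + (1/14 - 27*J/28) = 29/14 - 27*J/28)
c(E) = 8 + E
u(P(-5, O(4))) - c(91) = (29/14 - 27/28*18) - (8 + 91) = (29/14 - 243/14) - 1*99 = -107/7 - 99 = -800/7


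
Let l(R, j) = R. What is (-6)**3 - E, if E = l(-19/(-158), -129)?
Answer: -34147/158 ≈ -216.12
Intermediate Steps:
E = 19/158 (E = -19/(-158) = -19*(-1/158) = 19/158 ≈ 0.12025)
(-6)**3 - E = (-6)**3 - 1*19/158 = -216 - 19/158 = -34147/158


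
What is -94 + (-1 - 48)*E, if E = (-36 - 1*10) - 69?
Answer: 5541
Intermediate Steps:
E = -115 (E = (-36 - 10) - 69 = -46 - 69 = -115)
-94 + (-1 - 48)*E = -94 + (-1 - 48)*(-115) = -94 - 49*(-115) = -94 + 5635 = 5541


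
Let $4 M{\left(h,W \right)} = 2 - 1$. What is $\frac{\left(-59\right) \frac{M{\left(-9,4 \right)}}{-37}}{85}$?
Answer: $\frac{59}{12580} \approx 0.00469$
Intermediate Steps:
$M{\left(h,W \right)} = \frac{1}{4}$ ($M{\left(h,W \right)} = \frac{2 - 1}{4} = \frac{1}{4} \cdot 1 = \frac{1}{4}$)
$\frac{\left(-59\right) \frac{M{\left(-9,4 \right)}}{-37}}{85} = \frac{\left(-59\right) \frac{1}{4 \left(-37\right)}}{85} = - 59 \cdot \frac{1}{4} \left(- \frac{1}{37}\right) \frac{1}{85} = \left(-59\right) \left(- \frac{1}{148}\right) \frac{1}{85} = \frac{59}{148} \cdot \frac{1}{85} = \frac{59}{12580}$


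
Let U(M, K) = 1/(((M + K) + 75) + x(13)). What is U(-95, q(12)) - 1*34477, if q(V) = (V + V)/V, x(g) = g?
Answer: -172386/5 ≈ -34477.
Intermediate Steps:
q(V) = 2 (q(V) = (2*V)/V = 2)
U(M, K) = 1/(88 + K + M) (U(M, K) = 1/(((M + K) + 75) + 13) = 1/(((K + M) + 75) + 13) = 1/((75 + K + M) + 13) = 1/(88 + K + M))
U(-95, q(12)) - 1*34477 = 1/(88 + 2 - 95) - 1*34477 = 1/(-5) - 34477 = -⅕ - 34477 = -172386/5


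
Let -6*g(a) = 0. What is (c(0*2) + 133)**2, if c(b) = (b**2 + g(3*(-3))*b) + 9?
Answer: 20164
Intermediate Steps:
g(a) = 0 (g(a) = -1/6*0 = 0)
c(b) = 9 + b**2 (c(b) = (b**2 + 0*b) + 9 = (b**2 + 0) + 9 = b**2 + 9 = 9 + b**2)
(c(0*2) + 133)**2 = ((9 + (0*2)**2) + 133)**2 = ((9 + 0**2) + 133)**2 = ((9 + 0) + 133)**2 = (9 + 133)**2 = 142**2 = 20164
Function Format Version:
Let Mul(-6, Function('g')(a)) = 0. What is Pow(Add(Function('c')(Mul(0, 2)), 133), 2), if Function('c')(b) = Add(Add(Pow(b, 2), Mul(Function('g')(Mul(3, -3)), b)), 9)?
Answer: 20164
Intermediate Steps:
Function('g')(a) = 0 (Function('g')(a) = Mul(Rational(-1, 6), 0) = 0)
Function('c')(b) = Add(9, Pow(b, 2)) (Function('c')(b) = Add(Add(Pow(b, 2), Mul(0, b)), 9) = Add(Add(Pow(b, 2), 0), 9) = Add(Pow(b, 2), 9) = Add(9, Pow(b, 2)))
Pow(Add(Function('c')(Mul(0, 2)), 133), 2) = Pow(Add(Add(9, Pow(Mul(0, 2), 2)), 133), 2) = Pow(Add(Add(9, Pow(0, 2)), 133), 2) = Pow(Add(Add(9, 0), 133), 2) = Pow(Add(9, 133), 2) = Pow(142, 2) = 20164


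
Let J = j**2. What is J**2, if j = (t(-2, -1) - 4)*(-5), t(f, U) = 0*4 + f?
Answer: 810000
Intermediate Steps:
t(f, U) = f (t(f, U) = 0 + f = f)
j = 30 (j = (-2 - 4)*(-5) = -6*(-5) = 30)
J = 900 (J = 30**2 = 900)
J**2 = 900**2 = 810000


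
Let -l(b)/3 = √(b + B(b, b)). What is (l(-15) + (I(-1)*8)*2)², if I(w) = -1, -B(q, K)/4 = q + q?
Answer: 1201 + 96*√105 ≈ 2184.7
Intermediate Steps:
B(q, K) = -8*q (B(q, K) = -4*(q + q) = -8*q)
l(b) = -3*√7*√(-b) (l(b) = -3*√(b - 8*b) = -3*√7*√(-b))
(l(-15) + (I(-1)*8)*2)² = (-3*√7*√(-1*(-15)) - 1*8*2)² = (-3*√7*√15 - 8*2)² = (-3*√105 - 16)² = (-16 - 3*√105)²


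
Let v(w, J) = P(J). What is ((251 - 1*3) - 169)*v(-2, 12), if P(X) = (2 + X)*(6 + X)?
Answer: 19908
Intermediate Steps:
v(w, J) = 12 + J**2 + 8*J
((251 - 1*3) - 169)*v(-2, 12) = ((251 - 1*3) - 169)*(12 + 12**2 + 8*12) = ((251 - 3) - 169)*(12 + 144 + 96) = (248 - 169)*252 = 79*252 = 19908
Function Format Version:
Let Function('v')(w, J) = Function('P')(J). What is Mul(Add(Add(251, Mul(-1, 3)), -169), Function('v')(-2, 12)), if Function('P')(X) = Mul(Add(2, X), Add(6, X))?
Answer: 19908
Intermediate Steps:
Function('v')(w, J) = Add(12, Pow(J, 2), Mul(8, J))
Mul(Add(Add(251, Mul(-1, 3)), -169), Function('v')(-2, 12)) = Mul(Add(Add(251, Mul(-1, 3)), -169), Add(12, Pow(12, 2), Mul(8, 12))) = Mul(Add(Add(251, -3), -169), Add(12, 144, 96)) = Mul(Add(248, -169), 252) = Mul(79, 252) = 19908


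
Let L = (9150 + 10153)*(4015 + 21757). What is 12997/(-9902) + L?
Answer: 4926016409235/9902 ≈ 4.9748e+8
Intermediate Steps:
L = 497476916 (L = 19303*25772 = 497476916)
12997/(-9902) + L = 12997/(-9902) + 497476916 = 12997*(-1/9902) + 497476916 = -12997/9902 + 497476916 = 4926016409235/9902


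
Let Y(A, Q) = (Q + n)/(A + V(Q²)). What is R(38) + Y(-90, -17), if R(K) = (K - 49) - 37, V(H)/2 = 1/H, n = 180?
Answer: -1295491/26008 ≈ -49.811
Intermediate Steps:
V(H) = 2/H (V(H) = 2*(1/H) = 2/H)
R(K) = -86 + K (R(K) = (-49 + K) - 37 = -86 + K)
Y(A, Q) = (180 + Q)/(A + 2/Q²) (Y(A, Q) = (Q + 180)/(A + 2/(Q²)) = (180 + Q)/(A + 2/Q²))
R(38) + Y(-90, -17) = (-86 + 38) + (-17)²*(180 - 17)/(2 - 90*(-17)²) = -48 + 289*163/(2 - 90*289) = -48 + 289*163/(2 - 26010) = -48 + 289*163/(-26008) = -48 + 289*(-1/26008)*163 = -48 - 47107/26008 = -1295491/26008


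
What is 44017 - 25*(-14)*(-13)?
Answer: 39467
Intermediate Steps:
44017 - 25*(-14)*(-13) = 44017 - (-350)*(-13) = 44017 - 1*4550 = 44017 - 4550 = 39467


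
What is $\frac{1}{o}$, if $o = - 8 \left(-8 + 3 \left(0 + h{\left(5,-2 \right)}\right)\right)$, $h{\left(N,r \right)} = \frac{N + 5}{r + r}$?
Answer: $\frac{1}{124} \approx 0.0080645$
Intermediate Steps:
$h{\left(N,r \right)} = \frac{5 + N}{2 r}$
$o = 124$ ($o = - 8 \left(-8 + 3 \left(0 + \frac{5 + 5}{2 \left(-2\right)}\right)\right) = - 8 \left(-8 + 3 \left(0 + \frac{1}{2} \left(- \frac{1}{2}\right) 10\right)\right) = - 8 \left(-8 + 3 \left(0 - \frac{5}{2}\right)\right) = - 8 \left(-8 + 3 \left(- \frac{5}{2}\right)\right) = - 8 \left(-8 - \frac{15}{2}\right) = \left(-8\right) \left(- \frac{31}{2}\right) = 124$)
$\frac{1}{o} = \frac{1}{124}$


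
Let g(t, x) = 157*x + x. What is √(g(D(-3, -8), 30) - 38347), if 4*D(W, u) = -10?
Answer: I*√33607 ≈ 183.32*I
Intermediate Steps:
D(W, u) = -5/2 (D(W, u) = (¼)*(-10) = -5/2)
g(t, x) = 158*x
√(g(D(-3, -8), 30) - 38347) = √(158*30 - 38347) = √(4740 - 38347) = √(-33607) = I*√33607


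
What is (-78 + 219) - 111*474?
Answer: -52473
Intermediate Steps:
(-78 + 219) - 111*474 = 141 - 52614 = -52473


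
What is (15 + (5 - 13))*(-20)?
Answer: -140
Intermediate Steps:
(15 + (5 - 13))*(-20) = (15 - 8)*(-20) = 7*(-20) = -140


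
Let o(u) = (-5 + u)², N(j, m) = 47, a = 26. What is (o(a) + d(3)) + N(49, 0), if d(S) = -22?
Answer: 466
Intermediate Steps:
(o(a) + d(3)) + N(49, 0) = ((-5 + 26)² - 22) + 47 = (21² - 22) + 47 = (441 - 22) + 47 = 419 + 47 = 466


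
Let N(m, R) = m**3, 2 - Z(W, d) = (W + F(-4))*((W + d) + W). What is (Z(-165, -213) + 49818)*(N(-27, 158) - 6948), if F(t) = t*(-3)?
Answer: 885720429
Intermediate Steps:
F(t) = -3*t
Z(W, d) = 2 - (12 + W)*(d + 2*W) (Z(W, d) = 2 - (W - 3*(-4))*((W + d) + W) = 2 - (W + 12)*(d + 2*W) = 2 - (12 + W)*(d + 2*W))
(Z(-165, -213) + 49818)*(N(-27, 158) - 6948) = ((2 - 24*(-165) - 12*(-213) - 2*(-165)**2 - 1*(-165)*(-213)) + 49818)*((-27)**3 - 6948) = ((2 + 3960 + 2556 - 2*27225 - 35145) + 49818)*(-19683 - 6948) = ((2 + 3960 + 2556 - 54450 - 35145) + 49818)*(-26631) = (-83077 + 49818)*(-26631) = -33259*(-26631) = 885720429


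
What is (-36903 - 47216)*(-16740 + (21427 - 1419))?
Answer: -274900892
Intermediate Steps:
(-36903 - 47216)*(-16740 + (21427 - 1419)) = -84119*(-16740 + 20008) = -84119*3268 = -274900892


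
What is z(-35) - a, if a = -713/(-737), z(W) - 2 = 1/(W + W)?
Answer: 52533/51590 ≈ 1.0183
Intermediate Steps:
z(W) = 2 + 1/(2*W) (z(W) = 2 + 1/(W + W) = 2 + 1/(2*W))
a = 713/737 (a = -713*(-1/737) = 713/737 ≈ 0.96744)
z(-35) - a = (2 + (1/2)/(-35)) - 1*713/737 = (2 + (1/2)*(-1/35)) - 713/737 = (2 - 1/70) - 713/737 = 139/70 - 713/737 = 52533/51590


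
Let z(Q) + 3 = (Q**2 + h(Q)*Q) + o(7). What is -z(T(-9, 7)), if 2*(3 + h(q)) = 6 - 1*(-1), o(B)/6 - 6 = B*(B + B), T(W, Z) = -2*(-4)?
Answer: -689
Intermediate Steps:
T(W, Z) = 8
o(B) = 36 + 12*B**2 (o(B) = 36 + 6*(B*(B + B)) = 36 + 6*(B*(2*B)) = 36 + 6*(2*B**2) = 36 + 12*B**2)
h(q) = 1/2 (h(q) = -3 + (6 - 1*(-1))/2 = -3 + (6 + 1)/2 = -3 + (1/2)*7 = -3 + 7/2 = 1/2)
z(Q) = 621 + Q**2 + Q/2 (z(Q) = -3 + ((Q**2 + Q/2) + (36 + 12*7**2)) = -3 + ((Q**2 + Q/2) + (36 + 12*49)) = -3 + ((Q**2 + Q/2) + (36 + 588)) = -3 + ((Q**2 + Q/2) + 624) = -3 + (624 + Q**2 + Q/2) = 621 + Q**2 + Q/2)
-z(T(-9, 7)) = -(621 + 8**2 + (1/2)*8) = -(621 + 64 + 4) = -1*689 = -689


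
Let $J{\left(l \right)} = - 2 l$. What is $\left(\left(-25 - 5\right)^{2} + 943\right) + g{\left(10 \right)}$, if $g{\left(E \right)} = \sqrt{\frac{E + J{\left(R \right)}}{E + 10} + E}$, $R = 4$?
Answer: $1843 + \frac{\sqrt{1010}}{10} \approx 1846.2$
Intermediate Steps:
$g{\left(E \right)} = \sqrt{E + \frac{-8 + E}{10 + E}}$ ($g{\left(E \right)} = \sqrt{\frac{E - 8}{E + 10} + E} = \sqrt{\frac{E - 8}{10 + E} + E} = \sqrt{\frac{-8 + E}{10 + E} + E} = \sqrt{E + \frac{-8 + E}{10 + E}}$)
$\left(\left(-25 - 5\right)^{2} + 943\right) + g{\left(10 \right)} = \left(\left(-25 - 5\right)^{2} + 943\right) + \sqrt{\frac{-8 + 10 + 10 \left(10 + 10\right)}{10 + 10}} = \left(\left(-30\right)^{2} + 943\right) + \sqrt{\frac{-8 + 10 + 10 \cdot 20}{20}} = \left(900 + 943\right) + \sqrt{\frac{-8 + 10 + 200}{20}} = 1843 + \sqrt{\frac{1}{20} \cdot 202} = 1843 + \sqrt{\frac{101}{10}} = 1843 + \frac{\sqrt{1010}}{10}$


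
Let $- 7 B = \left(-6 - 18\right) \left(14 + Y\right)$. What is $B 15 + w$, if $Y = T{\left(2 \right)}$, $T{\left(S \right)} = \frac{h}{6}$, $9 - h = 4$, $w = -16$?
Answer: $\frac{5228}{7} \approx 746.86$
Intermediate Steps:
$h = 5$ ($h = 9 - 4 = 5$)
$T{\left(S \right)} = \frac{5}{6}$
$Y = \frac{5}{6} \approx 0.83333$
$B = \frac{356}{7}$ ($B = - \frac{\left(-6 - 18\right) \left(14 + \frac{5}{6}\right)}{7} = - \frac{\left(-24\right) \frac{89}{6}}{7} = \left(- \frac{1}{7}\right) \left(-356\right) = \frac{356}{7} \approx 50.857$)
$B 15 + w = \frac{356}{7} \cdot 15 - 16 = \frac{5340}{7} - 16 = \frac{5228}{7}$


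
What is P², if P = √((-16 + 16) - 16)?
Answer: -16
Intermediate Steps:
P = 4*I (P = √(0 - 16) = √(-16) = 4*I ≈ 4.0*I)
P² = (4*I)² = -16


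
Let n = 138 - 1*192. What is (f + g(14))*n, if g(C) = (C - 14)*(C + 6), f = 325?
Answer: -17550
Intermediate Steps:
n = -54 (n = 138 - 192 = -54)
g(C) = (-14 + C)*(6 + C)
(f + g(14))*n = (325 + (-84 + 14² - 8*14))*(-54) = (325 + (-84 + 196 - 112))*(-54) = (325 + 0)*(-54) = 325*(-54) = -17550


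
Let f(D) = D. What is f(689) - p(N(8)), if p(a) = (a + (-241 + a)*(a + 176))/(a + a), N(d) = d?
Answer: 3368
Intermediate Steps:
p(a) = (a + (-241 + a)*(176 + a))/(2*a) (p(a) = (a + (-241 + a)*(176 + a))/((2*a)) = (a + (-241 + a)*(176 + a))*(1/(2*a)) = (a + (-241 + a)*(176 + a))/(2*a))
f(689) - p(N(8)) = 689 - (-32 + (½)*8 - 21208/8) = 689 - (-32 + 4 - 21208*⅛) = 689 - (-32 + 4 - 2651) = 689 - 1*(-2679) = 689 + 2679 = 3368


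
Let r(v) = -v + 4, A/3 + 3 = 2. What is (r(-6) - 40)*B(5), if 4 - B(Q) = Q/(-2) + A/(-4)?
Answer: -345/2 ≈ -172.50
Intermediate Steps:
A = -3 (A = -9 + 3*2 = -9 + 6 = -3)
r(v) = 4 - v
B(Q) = 13/4 + Q/2 (B(Q) = 4 - (Q/(-2) - 3/(-4)) = 4 - (Q*(-½) - 3*(-¼)) = 4 - (-Q/2 + ¾) = 4 - (¾ - Q/2) = 4 + (-¾ + Q/2) = 13/4 + Q/2)
(r(-6) - 40)*B(5) = ((4 - 1*(-6)) - 40)*(13/4 + (½)*5) = ((4 + 6) - 40)*(13/4 + 5/2) = (10 - 40)*(23/4) = -30*23/4 = -345/2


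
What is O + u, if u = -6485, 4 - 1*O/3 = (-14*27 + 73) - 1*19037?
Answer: 51553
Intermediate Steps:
O = 58038 (O = 12 - 3*((-14*27 + 73) - 1*19037) = 12 - 3*((-378 + 73) - 19037) = 12 - 3*(-305 - 19037) = 12 - 3*(-19342) = 12 + 58026 = 58038)
O + u = 58038 - 6485 = 51553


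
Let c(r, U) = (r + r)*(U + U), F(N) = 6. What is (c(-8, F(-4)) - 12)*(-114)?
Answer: 23256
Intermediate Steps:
c(r, U) = 4*U*r (c(r, U) = (2*r)*(2*U) = 4*U*r)
(c(-8, F(-4)) - 12)*(-114) = (4*6*(-8) - 12)*(-114) = (-192 - 12)*(-114) = -204*(-114) = 23256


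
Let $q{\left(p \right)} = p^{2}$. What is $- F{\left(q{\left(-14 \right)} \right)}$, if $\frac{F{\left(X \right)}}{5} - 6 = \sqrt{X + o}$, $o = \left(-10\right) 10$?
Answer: $-30 - 20 \sqrt{6} \approx -78.99$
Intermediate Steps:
$o = -100$
$F{\left(X \right)} = 30 + 5 \sqrt{-100 + X}$ ($F{\left(X \right)} = 30 + 5 \sqrt{X - 100} = 30 + 5 \sqrt{-100 + X}$)
$- F{\left(q{\left(-14 \right)} \right)} = - (30 + 5 \sqrt{-100 + \left(-14\right)^{2}}) = - (30 + 5 \sqrt{-100 + 196}) = - (30 + 5 \sqrt{96}) = - (30 + 5 \cdot 4 \sqrt{6}) = - (30 + 20 \sqrt{6}) = -30 - 20 \sqrt{6}$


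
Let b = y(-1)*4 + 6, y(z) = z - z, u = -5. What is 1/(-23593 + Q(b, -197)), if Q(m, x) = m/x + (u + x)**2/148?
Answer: -7289/169960002 ≈ -4.2887e-5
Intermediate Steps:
y(z) = 0
b = 6 (b = 0*4 + 6 = 0 + 6 = 6)
Q(m, x) = (-5 + x)**2/148 + m/x (Q(m, x) = m/x + (-5 + x)**2/148 = (-5 + x)**2/148 + m/x)
1/(-23593 + Q(b, -197)) = 1/(-23593 + ((-5 - 197)**2/148 + 6/(-197))) = 1/(-23593 + ((1/148)*(-202)**2 + 6*(-1/197))) = 1/(-23593 + ((1/148)*40804 - 6/197)) = 1/(-23593 + (10201/37 - 6/197)) = 1/(-23593 + 2009375/7289) = 1/(-169960002/7289) = -7289/169960002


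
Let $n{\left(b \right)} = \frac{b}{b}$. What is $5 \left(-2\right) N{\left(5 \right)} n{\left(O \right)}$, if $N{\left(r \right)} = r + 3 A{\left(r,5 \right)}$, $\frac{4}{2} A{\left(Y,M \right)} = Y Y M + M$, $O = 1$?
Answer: $-2000$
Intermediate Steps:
$n{\left(b \right)} = 1$
$A{\left(Y,M \right)} = \frac{M}{2} + \frac{M Y^{2}}{2}$ ($A{\left(Y,M \right)} = \frac{Y Y M + M}{2} = \frac{Y^{2} M + M}{2} = \frac{M Y^{2} + M}{2} = \frac{M + M Y^{2}}{2} = \frac{M}{2} + \frac{M Y^{2}}{2}$)
$N{\left(r \right)} = \frac{15}{2} + r + \frac{15 r^{2}}{2}$ ($N{\left(r \right)} = r + 3 \cdot \frac{1}{2} \cdot 5 \left(1 + r^{2}\right) = r + 3 \left(\frac{5}{2} + \frac{5 r^{2}}{2}\right) = r + \left(\frac{15}{2} + \frac{15 r^{2}}{2}\right) = \frac{15}{2} + r + \frac{15 r^{2}}{2}$)
$5 \left(-2\right) N{\left(5 \right)} n{\left(O \right)} = 5 \left(-2\right) \left(\frac{15}{2} + 5 + \frac{15 \cdot 5^{2}}{2}\right) 1 = - 10 \left(\frac{15}{2} + 5 + \frac{15}{2} \cdot 25\right) 1 = - 10 \left(\frac{15}{2} + 5 + \frac{375}{2}\right) 1 = \left(-10\right) 200 \cdot 1 = \left(-2000\right) 1 = -2000$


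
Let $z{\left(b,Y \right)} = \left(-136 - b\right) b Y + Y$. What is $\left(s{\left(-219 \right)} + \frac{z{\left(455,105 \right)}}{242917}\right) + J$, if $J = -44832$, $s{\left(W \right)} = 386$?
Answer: $- \frac{10824923902}{242917} \approx -44562.0$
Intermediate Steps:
$z{\left(b,Y \right)} = Y + Y b \left(-136 - b\right)$ ($z{\left(b,Y \right)} = b \left(-136 - b\right) Y + Y = Y b \left(-136 - b\right) + Y = Y + Y b \left(-136 - b\right)$)
$\left(s{\left(-219 \right)} + \frac{z{\left(455,105 \right)}}{242917}\right) + J = \left(386 + \frac{105 \left(1 - 455^{2} - 61880\right)}{242917}\right) - 44832 = \left(386 + 105 \left(1 - 207025 - 61880\right) \frac{1}{242917}\right) - 44832 = \left(386 + 105 \left(-268904\right) \frac{1}{242917}\right) - 44832 = \left(386 - \frac{28234920}{242917}\right) - 44832 = \frac{65531042}{242917} - 44832 = - \frac{10824923902}{242917}$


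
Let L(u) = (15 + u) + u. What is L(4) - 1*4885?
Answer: -4862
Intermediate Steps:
L(u) = 15 + 2*u
L(4) - 1*4885 = (15 + 2*4) - 1*4885 = (15 + 8) - 4885 = 23 - 4885 = -4862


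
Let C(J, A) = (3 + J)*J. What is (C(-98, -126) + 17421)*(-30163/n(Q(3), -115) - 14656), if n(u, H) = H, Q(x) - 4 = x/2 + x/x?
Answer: -44247209487/115 ≈ -3.8476e+8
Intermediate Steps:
Q(x) = 5 + x/2 (Q(x) = 4 + (x/2 + x/x) = 4 + (x*(1/2) + 1) = 4 + (x/2 + 1) = 4 + (1 + x/2) = 5 + x/2)
C(J, A) = J*(3 + J)
(C(-98, -126) + 17421)*(-30163/n(Q(3), -115) - 14656) = (-98*(3 - 98) + 17421)*(-30163/(-115) - 14656) = (-98*(-95) + 17421)*(-30163*(-1/115) - 14656) = (9310 + 17421)*(30163/115 - 14656) = 26731*(-1655277/115) = -44247209487/115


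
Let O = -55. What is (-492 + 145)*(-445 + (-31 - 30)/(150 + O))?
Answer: 14690592/95 ≈ 1.5464e+5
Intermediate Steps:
(-492 + 145)*(-445 + (-31 - 30)/(150 + O)) = (-492 + 145)*(-445 + (-31 - 30)/(150 - 55)) = -347*(-445 - 61/95) = -347*(-42336/95) = 14690592/95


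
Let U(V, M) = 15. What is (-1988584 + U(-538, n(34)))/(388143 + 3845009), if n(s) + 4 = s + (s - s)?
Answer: -180779/384832 ≈ -0.46976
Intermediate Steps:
n(s) = -4 + s (n(s) = -4 + (s + (s - s)) = -4 + (s + 0) = -4 + s)
(-1988584 + U(-538, n(34)))/(388143 + 3845009) = (-1988584 + 15)/(388143 + 3845009) = -1988569/4233152 = -1988569*1/4233152 = -180779/384832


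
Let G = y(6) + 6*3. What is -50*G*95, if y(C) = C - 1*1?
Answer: -109250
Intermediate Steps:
y(C) = -1 + C (y(C) = C - 1 = -1 + C)
G = 23 (G = (-1 + 6) + 6*3 = 5 + 18 = 23)
-50*G*95 = -50*23*95 = -1150*95 = -109250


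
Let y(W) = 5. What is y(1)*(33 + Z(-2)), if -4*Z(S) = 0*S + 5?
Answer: 635/4 ≈ 158.75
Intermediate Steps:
Z(S) = -5/4 (Z(S) = -(0*S + 5)/4 = -(0 + 5)/4 = -¼*5 = -5/4)
y(1)*(33 + Z(-2)) = 5*(33 - 5/4) = 5*(127/4) = 635/4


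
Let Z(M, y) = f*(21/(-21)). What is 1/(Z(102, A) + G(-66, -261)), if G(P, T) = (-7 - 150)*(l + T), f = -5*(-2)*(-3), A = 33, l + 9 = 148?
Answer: 1/19184 ≈ 5.2127e-5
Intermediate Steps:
l = 139 (l = -9 + 148 = 139)
f = -30 (f = 10*(-3) = -30)
Z(M, y) = 30 (Z(M, y) = -630/(-21) = -630*(-1)/21 = -30*(-1) = 30)
G(P, T) = -21823 - 157*T (G(P, T) = (-7 - 150)*(139 + T) = -157*(139 + T) = -21823 - 157*T)
1/(Z(102, A) + G(-66, -261)) = 1/(30 + (-21823 - 157*(-261))) = 1/(30 + (-21823 + 40977)) = 1/(30 + 19154) = 1/19184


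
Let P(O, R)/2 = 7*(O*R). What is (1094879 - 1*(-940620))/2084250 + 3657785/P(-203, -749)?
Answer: 427022129164/158451979875 ≈ 2.6950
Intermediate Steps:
P(O, R) = 14*O*R (P(O, R) = 2*(7*(O*R)) = 2*(7*O*R) = 14*O*R)
(1094879 - 1*(-940620))/2084250 + 3657785/P(-203, -749) = (1094879 - 1*(-940620))/2084250 + 3657785/((14*(-203)*(-749))) = (1094879 + 940620)*(1/2084250) + 3657785/2128658 = 2035499*(1/2084250) + 3657785*(1/2128658) = 2035499/2084250 + 3657785/2128658 = 427022129164/158451979875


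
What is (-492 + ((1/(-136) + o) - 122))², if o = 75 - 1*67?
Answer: 6792561889/18496 ≈ 3.6725e+5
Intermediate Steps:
o = 8 (o = 75 - 67 = 8)
(-492 + ((1/(-136) + o) - 122))² = (-492 + ((1/(-136) + 8) - 122))² = (-492 + ((-1/136 + 8) - 122))² = (-492 + (1087/136 - 122))² = (-492 - 15505/136)² = (-82417/136)² = 6792561889/18496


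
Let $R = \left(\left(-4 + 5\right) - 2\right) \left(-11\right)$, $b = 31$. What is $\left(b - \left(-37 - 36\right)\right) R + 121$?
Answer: $1265$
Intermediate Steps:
$R = 11$ ($R = \left(1 - 2\right) \left(-11\right) = \left(-1\right) \left(-11\right) = 11$)
$\left(b - \left(-37 - 36\right)\right) R + 121 = \left(31 - \left(-37 - 36\right)\right) 11 + 121 = \left(31 - -73\right) 11 + 121 = \left(31 + 73\right) 11 + 121 = 104 \cdot 11 + 121 = 1144 + 121 = 1265$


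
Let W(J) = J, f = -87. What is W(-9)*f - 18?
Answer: 765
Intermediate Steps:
W(-9)*f - 18 = -9*(-87) - 18 = 783 - 18 = 765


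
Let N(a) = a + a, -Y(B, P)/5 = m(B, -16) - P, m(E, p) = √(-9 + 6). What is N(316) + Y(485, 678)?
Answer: 4022 - 5*I*√3 ≈ 4022.0 - 8.6602*I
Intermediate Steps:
m(E, p) = I*√3 (m(E, p) = √(-3) = I*√3)
Y(B, P) = 5*P - 5*I*√3 (Y(B, P) = -5*(I*√3 - P) = -5*(-P + I*√3) = 5*P - 5*I*√3)
N(a) = 2*a
N(316) + Y(485, 678) = 2*316 + (5*678 - 5*I*√3) = 632 + (3390 - 5*I*√3) = 4022 - 5*I*√3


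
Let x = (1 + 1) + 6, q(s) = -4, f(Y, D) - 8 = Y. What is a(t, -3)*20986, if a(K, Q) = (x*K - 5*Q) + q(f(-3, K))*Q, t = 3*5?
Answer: 3084942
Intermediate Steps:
t = 15
f(Y, D) = 8 + Y
x = 8 (x = 2 + 6 = 8)
a(K, Q) = -9*Q + 8*K (a(K, Q) = (8*K - 5*Q) - 4*Q = (-5*Q + 8*K) - 4*Q = -9*Q + 8*K)
a(t, -3)*20986 = (-9*(-3) + 8*15)*20986 = (27 + 120)*20986 = 147*20986 = 3084942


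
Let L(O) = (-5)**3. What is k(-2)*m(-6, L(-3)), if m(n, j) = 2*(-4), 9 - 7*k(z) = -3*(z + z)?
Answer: 24/7 ≈ 3.4286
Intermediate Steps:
k(z) = 9/7 + 6*z/7 (k(z) = 9/7 - (-3)*(z + z)/7 = 9/7 - (-3)*2*z/7 = 9/7 - (-6)*z/7 = 9/7 + 6*z/7)
L(O) = -125
m(n, j) = -8
k(-2)*m(-6, L(-3)) = (9/7 + (6/7)*(-2))*(-8) = (9/7 - 12/7)*(-8) = -3/7*(-8) = 24/7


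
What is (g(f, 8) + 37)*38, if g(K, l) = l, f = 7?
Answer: 1710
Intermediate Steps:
(g(f, 8) + 37)*38 = (8 + 37)*38 = 45*38 = 1710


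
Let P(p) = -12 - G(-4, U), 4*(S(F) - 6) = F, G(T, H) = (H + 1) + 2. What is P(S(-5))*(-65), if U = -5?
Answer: 650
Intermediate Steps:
G(T, H) = 3 + H (G(T, H) = (1 + H) + 2 = 3 + H)
S(F) = 6 + F/4
P(p) = -10 (P(p) = -12 - (3 - 5) = -12 - 1*(-2) = -12 + 2 = -10)
P(S(-5))*(-65) = -10*(-65) = 650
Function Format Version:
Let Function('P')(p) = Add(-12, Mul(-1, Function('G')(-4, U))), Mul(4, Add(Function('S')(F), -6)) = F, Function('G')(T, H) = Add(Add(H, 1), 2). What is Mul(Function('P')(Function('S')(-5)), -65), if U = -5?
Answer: 650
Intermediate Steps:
Function('G')(T, H) = Add(3, H) (Function('G')(T, H) = Add(Add(1, H), 2) = Add(3, H))
Function('S')(F) = Add(6, Mul(Rational(1, 4), F))
Function('P')(p) = -10 (Function('P')(p) = Add(-12, Mul(-1, Add(3, -5))) = Add(-12, Mul(-1, -2)) = Add(-12, 2) = -10)
Mul(Function('P')(Function('S')(-5)), -65) = Mul(-10, -65) = 650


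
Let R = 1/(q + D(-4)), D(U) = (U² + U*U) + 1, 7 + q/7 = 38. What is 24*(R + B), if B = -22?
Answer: -65988/125 ≈ -527.90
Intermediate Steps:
q = 217 (q = -49 + 7*38 = -49 + 266 = 217)
D(U) = 1 + 2*U² (D(U) = (U² + U²) + 1 = 2*U² + 1 = 1 + 2*U²)
R = 1/250 (R = 1/(217 + (1 + 2*(-4)²)) = 1/(217 + (1 + 2*16)) = 1/(217 + (1 + 32)) = 1/(217 + 33) = 1/250 ≈ 0.0040000)
24*(R + B) = 24*(1/250 - 22) = 24*(-5499/250) = -65988/125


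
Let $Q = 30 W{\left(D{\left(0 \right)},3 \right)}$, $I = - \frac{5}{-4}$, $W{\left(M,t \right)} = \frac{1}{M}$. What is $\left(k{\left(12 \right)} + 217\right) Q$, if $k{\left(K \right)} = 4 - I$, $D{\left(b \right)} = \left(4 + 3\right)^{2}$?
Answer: $\frac{13185}{98} \approx 134.54$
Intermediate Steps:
$D{\left(b \right)} = 49$ ($D{\left(b \right)} = 7^{2} = 49$)
$I = \frac{5}{4}$ ($I = \left(-5\right) \left(- \frac{1}{4}\right) = \frac{5}{4} \approx 1.25$)
$Q = \frac{30}{49} \approx 0.61224$
$k{\left(K \right)} = \frac{11}{4}$ ($k{\left(K \right)} = 4 - \frac{5}{4} = \frac{11}{4}$)
$\left(k{\left(12 \right)} + 217\right) Q = \left(\frac{11}{4} + 217\right) \frac{30}{49} = \frac{879}{4} \cdot \frac{30}{49} = \frac{13185}{98}$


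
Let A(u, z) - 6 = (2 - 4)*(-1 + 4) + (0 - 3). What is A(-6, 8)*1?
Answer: -3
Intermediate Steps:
A(u, z) = -3 (A(u, z) = 6 + ((2 - 4)*(-1 + 4) + (0 - 3)) = 6 + (-2*3 - 3) = 6 + (-6 - 3) = 6 - 9 = -3)
A(-6, 8)*1 = -3*1 = -3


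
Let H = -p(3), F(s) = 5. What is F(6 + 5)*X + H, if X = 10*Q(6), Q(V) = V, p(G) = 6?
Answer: 294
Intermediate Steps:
H = -6 (H = -1*6 = -6)
X = 60 (X = 10*6 = 60)
F(6 + 5)*X + H = 5*60 - 6 = 300 - 6 = 294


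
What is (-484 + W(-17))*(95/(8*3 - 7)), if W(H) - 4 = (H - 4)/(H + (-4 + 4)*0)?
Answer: -773205/289 ≈ -2675.4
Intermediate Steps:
W(H) = 4 + (-4 + H)/H (W(H) = 4 + (H - 4)/(H + (-4 + 4)*0) = 4 + (-4 + H)/(H + 0*0) = 4 + (-4 + H)/(H + 0) = 4 + (-4 + H)/H)
(-484 + W(-17))*(95/(8*3 - 7)) = (-484 + (5 - 4/(-17)))*(95/(8*3 - 7)) = (-484 + (5 - 4*(-1/17)))*(95/(24 - 7)) = (-484 + (5 + 4/17))*(95/17) = (-484 + 89/17)*(95*(1/17)) = -8139/17*95/17 = -773205/289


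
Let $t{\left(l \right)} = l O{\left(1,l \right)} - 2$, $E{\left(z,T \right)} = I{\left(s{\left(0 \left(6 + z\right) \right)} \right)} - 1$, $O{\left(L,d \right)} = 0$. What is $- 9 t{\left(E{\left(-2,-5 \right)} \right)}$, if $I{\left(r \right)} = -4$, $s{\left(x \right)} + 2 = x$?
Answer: $18$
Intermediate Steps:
$s{\left(x \right)} = -2 + x$
$E{\left(z,T \right)} = -5$ ($E{\left(z,T \right)} = -4 - 1 = -5$)
$t{\left(l \right)} = -2$ ($t{\left(l \right)} = l 0 - 2 = 0 - 2 = -2$)
$- 9 t{\left(E{\left(-2,-5 \right)} \right)} = \left(-9\right) \left(-2\right) = 18$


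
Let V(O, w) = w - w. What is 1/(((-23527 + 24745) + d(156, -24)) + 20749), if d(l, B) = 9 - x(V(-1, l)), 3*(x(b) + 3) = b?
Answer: 1/21979 ≈ 4.5498e-5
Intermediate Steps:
V(O, w) = 0
x(b) = -3 + b/3
d(l, B) = 12 (d(l, B) = 9 - (-3 + (1/3)*0) = 9 - (-3 + 0) = 9 - 1*(-3) = 9 + 3 = 12)
1/(((-23527 + 24745) + d(156, -24)) + 20749) = 1/(((-23527 + 24745) + 12) + 20749) = 1/((1218 + 12) + 20749) = 1/(1230 + 20749) = 1/21979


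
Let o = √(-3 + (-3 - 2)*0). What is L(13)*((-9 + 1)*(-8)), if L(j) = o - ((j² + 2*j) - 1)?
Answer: -12416 + 64*I*√3 ≈ -12416.0 + 110.85*I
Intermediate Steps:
o = I*√3 (o = √(-3 - 5*0) = √(-3 + 0) = √(-3) = I*√3 ≈ 1.732*I)
L(j) = 1 - j² - 2*j + I*√3 (L(j) = I*√3 - ((j² + 2*j) - 1) = I*√3 - (-1 + j² + 2*j) = I*√3 + (1 - j² - 2*j) = 1 - j² - 2*j + I*√3)
L(13)*((-9 + 1)*(-8)) = (1 - 1*13² - 2*13 + I*√3)*((-9 + 1)*(-8)) = (1 - 1*169 - 26 + I*√3)*(-8*(-8)) = (1 - 169 - 26 + I*√3)*64 = (-194 + I*√3)*64 = -12416 + 64*I*√3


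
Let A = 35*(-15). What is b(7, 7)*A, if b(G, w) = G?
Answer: -3675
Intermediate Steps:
A = -525
b(7, 7)*A = 7*(-525) = -3675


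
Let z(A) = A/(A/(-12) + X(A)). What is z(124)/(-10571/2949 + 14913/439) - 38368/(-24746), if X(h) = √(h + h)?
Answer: 9224915985427/4988943585506 + 11651499*√62/201606061 ≈ 2.3041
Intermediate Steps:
X(h) = √2*√h (X(h) = √(2*h) = √2*√h)
z(A) = A/(-A/12 + √2*√A) (z(A) = A/(A/(-12) + √2*√A) = A/(A*(-1/12) + √2*√A) = A/(-A/12 + √2*√A))
z(124)/(-10571/2949 + 14913/439) - 38368/(-24746) = (12*124/(-1*124 + 12*√2*√124))/(-10571/2949 + 14913/439) - 38368/(-24746) = (12*124/(-124 + 12*√2*(2*√31)))/(-10571*1/2949 + 14913*(1/439)) - 38368*(-1/24746) = (12*124/(-124 + 24*√62))/(-10571/2949 + 14913/439) + 19184/12373 = (1488/(-124 + 24*√62))/(39337768/1294611) + 19184/12373 = (1488/(-124 + 24*√62))*(1294611/39337768) + 19184/12373 = 240797646/(4917221*(-124 + 24*√62)) + 19184/12373 = 19184/12373 + 240797646/(4917221*(-124 + 24*√62))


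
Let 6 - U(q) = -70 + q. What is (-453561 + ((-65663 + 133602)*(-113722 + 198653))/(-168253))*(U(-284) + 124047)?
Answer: -10211715473947794/168253 ≈ -6.0693e+10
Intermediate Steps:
U(q) = 76 - q (U(q) = 6 - (-70 + q) = 6 + (70 - q) = 76 - q)
(-453561 + ((-65663 + 133602)*(-113722 + 198653))/(-168253))*(U(-284) + 124047) = (-453561 + ((-65663 + 133602)*(-113722 + 198653))/(-168253))*((76 - 1*(-284)) + 124047) = (-453561 + (67939*84931)*(-1/168253))*((76 + 284) + 124047) = (-453561 + 5770127209*(-1/168253))*(360 + 124047) = (-453561 - 5770127209/168253)*124407 = -82083126142/168253*124407 = -10211715473947794/168253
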